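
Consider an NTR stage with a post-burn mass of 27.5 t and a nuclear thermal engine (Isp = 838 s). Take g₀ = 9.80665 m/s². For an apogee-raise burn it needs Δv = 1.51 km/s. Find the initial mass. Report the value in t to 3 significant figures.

initial mass ≈ 33.0 t

v_e = Isp · g₀ = 838 × 9.80665 = 8218.0 m/s.
m₀/m_f = exp(Δv / v_e) = exp(1510 / 8218.0) = exp(0.1837) = 1.2017.
m₀ = m_f × 1.2017 = 27.5 × 1.2017 = 33.0468 t.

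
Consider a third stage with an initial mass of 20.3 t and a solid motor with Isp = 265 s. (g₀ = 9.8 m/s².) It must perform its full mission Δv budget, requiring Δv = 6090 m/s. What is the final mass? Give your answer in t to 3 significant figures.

v_e = Isp · g₀ = 265 × 9.8 = 2597.0 m/s.
From the ideal rocket equation, m₀/m_f = exp(Δv / v_e) = exp(6090 / 2597.0) = exp(2.3450) = 10.4334.
m_f = m₀ / 10.4334 = 20.3 / 10.4334 = 1.94567 t.

final mass ≈ 1.95 t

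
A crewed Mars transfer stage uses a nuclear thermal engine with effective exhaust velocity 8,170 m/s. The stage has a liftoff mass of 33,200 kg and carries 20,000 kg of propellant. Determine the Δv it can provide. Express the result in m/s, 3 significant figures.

m_f = m₀ − m_prop = 33,200 − 20,000 = 13,200 kg.
Δv = v_e · ln(m₀/m_f) = 8170.0 × ln(2.515) = 8170.0 × 0.9223 ≈ 7535.5 m/s.

Δv ≈ 7540 m/s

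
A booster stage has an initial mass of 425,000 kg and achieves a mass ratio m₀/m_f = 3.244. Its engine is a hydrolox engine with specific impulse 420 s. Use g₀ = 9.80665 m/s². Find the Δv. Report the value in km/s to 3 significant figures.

v_e = Isp · g₀ = 420 × 9.80665 = 4118.8 m/s.
From the ideal rocket equation, Δv = v_e · ln(3.244) = 4118.8 × 1.1768 ≈ 4847.0 m/s.

Δv ≈ 4.85 km/s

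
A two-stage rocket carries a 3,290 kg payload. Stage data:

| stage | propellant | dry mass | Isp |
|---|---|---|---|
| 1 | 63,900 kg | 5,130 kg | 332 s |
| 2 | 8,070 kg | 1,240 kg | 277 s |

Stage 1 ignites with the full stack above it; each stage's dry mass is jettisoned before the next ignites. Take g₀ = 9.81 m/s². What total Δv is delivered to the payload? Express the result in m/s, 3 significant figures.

Δv ≈ 7750 m/s

Ignition mass of stage 1 = 63,900+5,130 + 8,070+1,240 + 3,290 = 81,630 kg.
Stage 1: m₀ = 81,630 kg, m_f = 81,630 − 63,900 = 17,730 kg; Δv = 332×9.81×ln(4.604) = 3256.9×1.5269 ≈ 4973 m/s.
Stage 2: m₀ = 12,600 kg, m_f = 12,600 − 8,070 = 4,530 kg; Δv = 277×9.81×ln(2.781) = 2717.4×1.0230 ≈ 2780 m/s.
Total Δv = 4973 + 2780 = 7753 m/s.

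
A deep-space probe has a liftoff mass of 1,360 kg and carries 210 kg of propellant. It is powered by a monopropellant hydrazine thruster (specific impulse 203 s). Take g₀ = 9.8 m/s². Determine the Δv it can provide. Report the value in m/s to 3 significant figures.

v_e = Isp · g₀ = 203 × 9.8 = 1989.4 m/s.
m_f = m₀ − m_prop = 1,360 − 210 = 1,150 kg.
From the ideal rocket equation, Δv = v_e · ln(m₀/m_f) = 1989.4 × ln(1.183) = 1989.4 × 0.1677 ≈ 333.7 m/s.

Δv ≈ 334 m/s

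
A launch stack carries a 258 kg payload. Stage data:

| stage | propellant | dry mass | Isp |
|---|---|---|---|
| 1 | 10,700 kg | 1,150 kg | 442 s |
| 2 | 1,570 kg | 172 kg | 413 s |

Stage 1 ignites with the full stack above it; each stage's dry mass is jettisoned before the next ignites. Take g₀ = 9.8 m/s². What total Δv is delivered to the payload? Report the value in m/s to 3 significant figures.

Δv ≈ 12600 m/s

Ignition mass of stage 1 = 10,700+1,150 + 1,570+172 + 258 = 13,850 kg.
Stage 1: m₀ = 13,850 kg, m_f = 13,850 − 10,700 = 3,150 kg; Δv = 442×9.8×ln(4.397) = 4331.6×1.4809 ≈ 6415 m/s.
Stage 2: m₀ = 2,000 kg, m_f = 2,000 − 1,570 = 430 kg; Δv = 413×9.8×ln(4.651) = 4047.4×1.5371 ≈ 6221 m/s.
Total Δv = 6415 + 6221 = 12636 m/s.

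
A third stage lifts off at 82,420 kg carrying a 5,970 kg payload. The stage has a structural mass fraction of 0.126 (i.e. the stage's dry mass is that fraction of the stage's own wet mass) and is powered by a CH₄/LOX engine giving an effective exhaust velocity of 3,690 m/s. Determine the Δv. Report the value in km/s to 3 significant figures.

Stage wet mass = m₀ − payload = 82,420 − 5,970 = 76,450 kg.
Stage dry mass = ε × stage wet mass = 0.126 × 76,450 = 9,632.7 kg.
Burnout mass m_f = stage dry + payload = 9,632.7 + 5,970 = 15,602.7 kg.
Δv = v_e · ln(82,420/15,602.7) = 3690.0 × ln(5.282) = 3690.0 × 1.6644 ≈ 6142 m/s.

Δv ≈ 6.14 km/s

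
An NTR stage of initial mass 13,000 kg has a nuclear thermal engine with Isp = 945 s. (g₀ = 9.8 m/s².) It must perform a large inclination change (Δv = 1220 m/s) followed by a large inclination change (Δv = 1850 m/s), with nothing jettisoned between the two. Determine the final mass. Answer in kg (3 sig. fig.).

final mass ≈ 9330 kg

v_e = Isp · g₀ = 945 × 9.8 = 9261.0 m/s.
After the first burn: m = 13000 × exp(−1220/9261.0) = 13000 × 0.87657 = 11,395.4 kg.
After the second burn: m = 11,395.4 × exp(−1850/9261.0) = 11,395.4 × 0.81893 = 9,332.03 kg.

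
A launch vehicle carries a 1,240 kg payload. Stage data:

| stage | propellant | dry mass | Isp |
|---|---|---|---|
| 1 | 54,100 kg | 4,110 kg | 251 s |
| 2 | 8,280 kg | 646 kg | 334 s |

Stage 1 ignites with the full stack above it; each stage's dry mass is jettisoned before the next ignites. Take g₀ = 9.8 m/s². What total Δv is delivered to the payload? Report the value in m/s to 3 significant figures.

Δv ≈ 9370 m/s

Ignition mass of stage 1 = 54,100+4,110 + 8,280+646 + 1,240 = 68,376 kg.
Stage 1: m₀ = 68,376 kg, m_f = 68,376 − 54,100 = 14,276 kg; Δv = 251×9.8×ln(4.79) = 2459.8×1.5664 ≈ 3853 m/s.
Stage 2: m₀ = 10,166 kg, m_f = 10,166 − 8,280 = 1,886 kg; Δv = 334×9.8×ln(5.39) = 3273.2×1.6846 ≈ 5514 m/s.
Total Δv = 3853 + 5514 = 9367 m/s.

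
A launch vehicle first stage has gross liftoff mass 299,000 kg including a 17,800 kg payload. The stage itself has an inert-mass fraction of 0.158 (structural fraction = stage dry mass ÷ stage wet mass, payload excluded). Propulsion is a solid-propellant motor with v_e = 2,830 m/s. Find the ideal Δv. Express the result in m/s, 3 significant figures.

Δv ≈ 4440 m/s

Stage wet mass = m₀ − payload = 299,000 − 17,800 = 281,200 kg.
Stage dry mass = ε × stage wet mass = 0.158 × 281,200 = 44,429.6 kg.
Burnout mass m_f = stage dry + payload = 44,429.6 + 17,800 = 62,229.6 kg.
Δv = v_e · ln(299,000/62,229.6) = 2830.0 × ln(4.805) = 2830.0 × 1.5696 ≈ 4442 m/s.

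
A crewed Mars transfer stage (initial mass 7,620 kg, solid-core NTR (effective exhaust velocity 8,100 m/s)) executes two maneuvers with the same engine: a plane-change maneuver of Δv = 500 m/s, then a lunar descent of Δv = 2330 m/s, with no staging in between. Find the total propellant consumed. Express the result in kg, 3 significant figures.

After the first burn: m = 7620 × exp(−500/8100.0) = 7620 × 0.94014 = 7,163.87 kg.
After the second burn: m = 7,163.87 × exp(−2330/8100.0) = 7,163.87 × 0.75002 = 5,373.05 kg.
Total propellant = m₀ − m_final = 7620 − 5,373.05 = 2,246.95 kg.

total propellant consumed ≈ 2250 kg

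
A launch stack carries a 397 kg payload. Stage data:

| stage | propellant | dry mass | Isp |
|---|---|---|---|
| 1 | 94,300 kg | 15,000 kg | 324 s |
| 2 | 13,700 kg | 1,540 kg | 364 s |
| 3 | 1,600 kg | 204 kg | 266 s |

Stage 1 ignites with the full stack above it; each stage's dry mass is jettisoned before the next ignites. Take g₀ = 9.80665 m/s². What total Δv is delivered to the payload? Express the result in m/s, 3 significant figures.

Ignition mass of stage 1 = 94,300+15,000 + 13,700+1,540 + 1,600+204 + 397 = 126,741 kg.
Stage 1: m₀ = 126,741 kg, m_f = 126,741 − 94,300 = 32,441 kg; Δv = 324×9.80665×ln(3.907) = 3177.4×1.3627 ≈ 4330 m/s.
Stage 2: m₀ = 17,441 kg, m_f = 17,441 − 13,700 = 3,741 kg; Δv = 364×9.80665×ln(4.662) = 3569.6×1.5395 ≈ 5495 m/s.
Stage 3: m₀ = 2,201 kg, m_f = 2,201 − 1,600 = 601 kg; Δv = 266×9.80665×ln(3.662) = 2608.6×1.2981 ≈ 3386 m/s.
Total Δv = 4330 + 5495 + 3386 = 13211 m/s.

Δv ≈ 13200 m/s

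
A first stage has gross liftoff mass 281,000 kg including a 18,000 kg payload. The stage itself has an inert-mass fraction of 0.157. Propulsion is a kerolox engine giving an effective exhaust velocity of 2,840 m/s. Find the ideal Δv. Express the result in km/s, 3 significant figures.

Δv ≈ 4.42 km/s

Stage wet mass = m₀ − payload = 281,000 − 18,000 = 263,000 kg.
Stage dry mass = ε × stage wet mass = 0.157 × 263,000 = 41,291 kg.
Burnout mass m_f = stage dry + payload = 41,291 + 18,000 = 59,291 kg.
Rocket equation: Δv = v_e · ln(281,000/59,291) = 2840.0 × ln(4.739) = 2840.0 × 1.5559 ≈ 4419 m/s.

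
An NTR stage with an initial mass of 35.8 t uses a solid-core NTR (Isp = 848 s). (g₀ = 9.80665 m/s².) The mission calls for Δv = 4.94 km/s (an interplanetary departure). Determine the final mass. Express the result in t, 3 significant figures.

final mass ≈ 19.8 t

v_e = Isp · g₀ = 848 × 9.80665 = 8316.0 m/s.
By the Tsiolkovsky rocket equation, m₀/m_f = exp(Δv / v_e) = exp(4940 / 8316.0) = exp(0.5940) = 1.8113.
m_f = m₀ / 1.8113 = 35.8 / 1.8113 = 19.7648 t.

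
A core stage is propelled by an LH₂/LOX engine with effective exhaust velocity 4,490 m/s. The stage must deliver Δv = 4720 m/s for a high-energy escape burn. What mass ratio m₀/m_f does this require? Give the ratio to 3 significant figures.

mass ratio ≈ 2.86

m₀/m_f = exp(Δv / v_e) = exp(4720 / 4490.0) = exp(1.0512) = 2.8612.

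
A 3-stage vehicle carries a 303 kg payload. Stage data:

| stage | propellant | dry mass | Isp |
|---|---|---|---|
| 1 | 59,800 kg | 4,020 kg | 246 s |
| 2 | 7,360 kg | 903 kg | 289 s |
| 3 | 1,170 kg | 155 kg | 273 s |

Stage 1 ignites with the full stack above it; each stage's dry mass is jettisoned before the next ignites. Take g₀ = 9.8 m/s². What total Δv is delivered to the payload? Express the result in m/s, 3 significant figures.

Ignition mass of stage 1 = 59,800+4,020 + 7,360+903 + 1,170+155 + 303 = 73,711 kg.
Stage 1: m₀ = 73,711 kg, m_f = 73,711 − 59,800 = 13,911 kg; Δv = 246×9.8×ln(5.299) = 2410.8×1.6675 ≈ 4020 m/s.
Stage 2: m₀ = 9,891 kg, m_f = 9,891 − 7,360 = 2,531 kg; Δv = 289×9.8×ln(3.908) = 2832.2×1.3630 ≈ 3860 m/s.
Stage 3: m₀ = 1,628 kg, m_f = 1,628 − 1,170 = 458 kg; Δv = 273×9.8×ln(3.555) = 2675.4×1.2682 ≈ 3393 m/s.
Total Δv = 4020 + 3860 + 3393 = 11273 m/s.

Δv ≈ 11300 m/s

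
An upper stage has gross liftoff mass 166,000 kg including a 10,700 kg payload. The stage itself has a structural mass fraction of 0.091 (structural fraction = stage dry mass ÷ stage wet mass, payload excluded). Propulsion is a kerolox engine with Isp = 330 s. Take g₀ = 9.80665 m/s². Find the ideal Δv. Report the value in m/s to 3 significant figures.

Stage wet mass = m₀ − payload = 166,000 − 10,700 = 155,300 kg.
Stage dry mass = ε × stage wet mass = 0.091 × 155,300 = 14,132.3 kg.
Burnout mass m_f = stage dry + payload = 14,132.3 + 10,700 = 24,832.3 kg.
v_e = Isp · g₀ = 330 × 9.80665 = 3236.2 m/s.
Rocket equation: Δv = v_e · ln(166,000/24,832.3) = 3236.2 × ln(6.685) = 3236.2 × 1.8998 ≈ 6148 m/s.

Δv ≈ 6150 m/s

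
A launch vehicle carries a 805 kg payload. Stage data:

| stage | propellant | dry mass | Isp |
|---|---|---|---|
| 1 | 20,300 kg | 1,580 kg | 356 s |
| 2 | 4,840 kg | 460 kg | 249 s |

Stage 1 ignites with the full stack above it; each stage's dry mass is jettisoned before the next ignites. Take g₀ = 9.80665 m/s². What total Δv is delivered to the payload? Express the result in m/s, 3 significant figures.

Ignition mass of stage 1 = 20,300+1,580 + 4,840+460 + 805 = 27,985 kg.
Stage 1: m₀ = 27,985 kg, m_f = 27,985 − 20,300 = 7,685 kg; Δv = 356×9.80665×ln(3.642) = 3491.2×1.2924 ≈ 4512 m/s.
Stage 2: m₀ = 6,105 kg, m_f = 6,105 − 4,840 = 1,265 kg; Δv = 249×9.80665×ln(4.826) = 2441.9×1.5740 ≈ 3844 m/s.
Total Δv = 4512 + 3844 = 8356 m/s.

Δv ≈ 8360 m/s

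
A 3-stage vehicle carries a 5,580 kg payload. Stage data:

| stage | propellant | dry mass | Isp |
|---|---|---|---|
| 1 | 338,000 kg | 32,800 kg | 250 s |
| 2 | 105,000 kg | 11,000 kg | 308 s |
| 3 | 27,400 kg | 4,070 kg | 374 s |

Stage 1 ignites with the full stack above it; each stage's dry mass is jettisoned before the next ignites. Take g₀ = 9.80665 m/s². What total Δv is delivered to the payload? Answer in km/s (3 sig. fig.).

Δv ≈ 11.0 km/s

Ignition mass of stage 1 = 338,000+32,800 + 105,000+11,000 + 27,400+4,070 + 5,580 = 523,850 kg.
Stage 1: m₀ = 523,850 kg, m_f = 523,850 − 338,000 = 185,850 kg; Δv = 250×9.80665×ln(2.819) = 2451.7×1.0363 ≈ 2541 m/s.
Stage 2: m₀ = 153,050 kg, m_f = 153,050 − 105,000 = 48,050 kg; Δv = 308×9.80665×ln(3.185) = 3020.4×1.1585 ≈ 3499 m/s.
Stage 3: m₀ = 37,050 kg, m_f = 37,050 − 27,400 = 9,650 kg; Δv = 374×9.80665×ln(3.839) = 3667.7×1.3453 ≈ 4934 m/s.
Total Δv = 2541 + 3499 + 4934 = 10974 m/s.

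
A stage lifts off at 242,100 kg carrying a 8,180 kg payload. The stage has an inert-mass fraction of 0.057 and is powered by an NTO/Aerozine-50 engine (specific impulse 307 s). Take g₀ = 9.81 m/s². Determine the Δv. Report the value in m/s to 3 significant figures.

Stage wet mass = m₀ − payload = 242,100 − 8,180 = 233,920 kg.
Stage dry mass = ε × stage wet mass = 0.057 × 233,920 = 13,333.4 kg.
Burnout mass m_f = stage dry + payload = 13,333.4 + 8,180 = 21,513.4 kg.
v_e = Isp · g₀ = 307 × 9.81 = 3011.7 m/s.
From the ideal rocket equation, Δv = v_e · ln(242,100/21,513.4) = 3011.7 × ln(11.25) = 3011.7 × 2.4207 ≈ 7290 m/s.

Δv ≈ 7290 m/s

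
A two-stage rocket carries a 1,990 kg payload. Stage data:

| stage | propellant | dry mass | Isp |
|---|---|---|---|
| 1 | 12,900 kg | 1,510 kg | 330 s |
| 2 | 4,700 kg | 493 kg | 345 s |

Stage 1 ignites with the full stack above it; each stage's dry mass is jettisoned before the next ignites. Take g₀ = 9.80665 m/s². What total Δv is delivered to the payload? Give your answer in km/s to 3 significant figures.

Ignition mass of stage 1 = 12,900+1,510 + 4,700+493 + 1,990 = 21,593 kg.
Stage 1: m₀ = 21,593 kg, m_f = 21,593 − 12,900 = 8,693 kg; Δv = 330×9.80665×ln(2.484) = 3236.2×0.9099 ≈ 2944 m/s.
Stage 2: m₀ = 7,183 kg, m_f = 7,183 − 4,700 = 2,483 kg; Δv = 345×9.80665×ln(2.893) = 3383.3×1.0622 ≈ 3594 m/s.
Total Δv = 2944 + 3594 = 6538 m/s.

Δv ≈ 6.54 km/s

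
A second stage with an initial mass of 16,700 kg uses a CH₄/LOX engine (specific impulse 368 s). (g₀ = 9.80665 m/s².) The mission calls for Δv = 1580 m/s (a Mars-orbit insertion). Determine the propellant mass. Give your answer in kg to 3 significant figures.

propellant mass ≈ 5920 kg

v_e = Isp · g₀ = 368 × 9.80665 = 3608.8 m/s.
m₀/m_f = exp(Δv / v_e) = exp(1580 / 3608.8) = exp(0.4378) = 1.5493.
m_f = 16,700 / 1.5493 = 10,779.1 kg, so propellant = m₀ − m_f = 16,700 − 10,779.1 = 5,920.9 kg.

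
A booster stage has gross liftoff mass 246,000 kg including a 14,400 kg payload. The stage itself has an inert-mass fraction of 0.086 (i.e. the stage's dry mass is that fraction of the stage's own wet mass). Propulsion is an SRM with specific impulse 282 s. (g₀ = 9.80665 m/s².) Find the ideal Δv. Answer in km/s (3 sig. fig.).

Δv ≈ 5.45 km/s

Stage wet mass = m₀ − payload = 246,000 − 14,400 = 231,600 kg.
Stage dry mass = ε × stage wet mass = 0.086 × 231,600 = 19,917.6 kg.
Burnout mass m_f = stage dry + payload = 19,917.6 + 14,400 = 34,317.6 kg.
v_e = Isp · g₀ = 282 × 9.80665 = 2765.5 m/s.
Δv = v_e · ln(246,000/34,317.6) = 2765.5 × ln(7.168) = 2765.5 × 1.9697 ≈ 5447 m/s.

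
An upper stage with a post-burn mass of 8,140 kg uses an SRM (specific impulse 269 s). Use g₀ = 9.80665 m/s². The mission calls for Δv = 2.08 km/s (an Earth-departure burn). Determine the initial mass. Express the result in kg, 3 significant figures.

initial mass ≈ 17900 kg

v_e = Isp · g₀ = 269 × 9.80665 = 2638.0 m/s.
m₀/m_f = exp(Δv / v_e) = exp(2080 / 2638.0) = exp(0.7885) = 2.2000.
m₀ = m_f × 2.2000 = 8,140 × 2.2000 = 17,908 kg.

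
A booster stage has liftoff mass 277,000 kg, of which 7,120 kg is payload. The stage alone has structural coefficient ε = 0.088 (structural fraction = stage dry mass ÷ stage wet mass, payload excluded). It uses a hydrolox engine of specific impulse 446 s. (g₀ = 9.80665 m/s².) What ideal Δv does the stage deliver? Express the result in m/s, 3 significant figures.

Stage wet mass = m₀ − payload = 277,000 − 7,120 = 269,880 kg.
Stage dry mass = ε × stage wet mass = 0.088 × 269,880 = 23,749.4 kg.
Burnout mass m_f = stage dry + payload = 23,749.4 + 7,120 = 30,869.4 kg.
v_e = Isp · g₀ = 446 × 9.80665 = 4373.8 m/s.
Δv = v_e · ln(277,000/30,869.4) = 4373.8 × ln(8.973) = 4373.8 × 2.1943 ≈ 9597 m/s.

Δv ≈ 9600 m/s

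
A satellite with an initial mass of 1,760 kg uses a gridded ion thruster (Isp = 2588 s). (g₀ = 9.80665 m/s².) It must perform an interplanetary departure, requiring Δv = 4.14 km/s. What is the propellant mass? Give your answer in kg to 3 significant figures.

propellant mass ≈ 265 kg

v_e = Isp · g₀ = 2588 × 9.80665 = 25379.6 m/s.
m₀/m_f = exp(Δv / v_e) = exp(4140 / 25379.6) = exp(0.1631) = 1.1772.
m_f = 1,760 / 1.1772 = 1,495.07 kg, so propellant = m₀ − m_f = 1,760 − 1,495.07 = 264.93 kg.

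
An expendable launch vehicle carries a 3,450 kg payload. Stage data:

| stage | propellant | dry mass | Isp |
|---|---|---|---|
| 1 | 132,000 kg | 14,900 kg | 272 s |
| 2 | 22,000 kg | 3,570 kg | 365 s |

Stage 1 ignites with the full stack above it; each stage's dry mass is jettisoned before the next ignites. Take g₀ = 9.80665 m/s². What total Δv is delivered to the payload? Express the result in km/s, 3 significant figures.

Δv ≈ 8.78 km/s

Ignition mass of stage 1 = 132,000+14,900 + 22,000+3,570 + 3,450 = 175,920 kg.
Stage 1: m₀ = 175,920 kg, m_f = 175,920 − 132,000 = 43,920 kg; Δv = 272×9.80665×ln(4.005) = 2667.4×1.3877 ≈ 3701 m/s.
Stage 2: m₀ = 29,020 kg, m_f = 29,020 − 22,000 = 7,020 kg; Δv = 365×9.80665×ln(4.134) = 3579.4×1.4192 ≈ 5080 m/s.
Total Δv = 3701 + 5080 = 8781 m/s.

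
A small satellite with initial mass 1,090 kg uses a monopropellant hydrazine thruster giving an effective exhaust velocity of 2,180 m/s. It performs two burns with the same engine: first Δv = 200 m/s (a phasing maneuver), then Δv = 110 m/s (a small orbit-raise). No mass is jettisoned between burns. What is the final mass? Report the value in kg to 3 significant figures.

After the first burn: m = 1090 × exp(−200/2180.0) = 1090 × 0.91234 = 994.451 kg.
After the second burn: m = 994.451 × exp(−110/2180.0) = 994.451 × 0.95079 = 945.514 kg.

final mass ≈ 946 kg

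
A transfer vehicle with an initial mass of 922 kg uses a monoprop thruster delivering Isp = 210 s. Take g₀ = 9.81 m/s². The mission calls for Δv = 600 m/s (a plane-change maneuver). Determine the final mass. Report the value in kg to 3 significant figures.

final mass ≈ 689 kg

v_e = Isp · g₀ = 210 × 9.81 = 2060.1 m/s.
m₀/m_f = exp(Δv / v_e) = exp(600 / 2060.1) = exp(0.2912) = 1.3381.
m_f = m₀ / 1.3381 = 922 / 1.3381 = 689.037 kg.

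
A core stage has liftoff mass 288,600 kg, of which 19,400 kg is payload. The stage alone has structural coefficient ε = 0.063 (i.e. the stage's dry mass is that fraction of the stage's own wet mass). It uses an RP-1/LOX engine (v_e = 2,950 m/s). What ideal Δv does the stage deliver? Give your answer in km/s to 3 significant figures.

Stage wet mass = m₀ − payload = 288,600 − 19,400 = 269,200 kg.
Stage dry mass = ε × stage wet mass = 0.063 × 269,200 = 16,959.6 kg.
Burnout mass m_f = stage dry + payload = 16,959.6 + 19,400 = 36,359.6 kg.
By the Tsiolkovsky rocket equation, Δv = v_e · ln(288,600/36,359.6) = 2950.0 × ln(7.937) = 2950.0 × 2.0716 ≈ 6111 m/s.

Δv ≈ 6.11 km/s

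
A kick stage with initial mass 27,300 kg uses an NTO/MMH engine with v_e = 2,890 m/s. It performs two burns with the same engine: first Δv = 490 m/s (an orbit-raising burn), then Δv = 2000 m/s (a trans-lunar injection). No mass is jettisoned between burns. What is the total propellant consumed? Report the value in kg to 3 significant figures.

total propellant consumed ≈ 15800 kg

After the first burn: m = 27300 × exp(−490/2890.0) = 27300 × 0.84404 = 23,042.3 kg.
After the second burn: m = 23,042.3 × exp(−2000/2890.0) = 23,042.3 × 0.50055 = 11,533.8 kg.
Total propellant = m₀ − m_final = 27300 − 11,533.8 = 15,766.2 kg.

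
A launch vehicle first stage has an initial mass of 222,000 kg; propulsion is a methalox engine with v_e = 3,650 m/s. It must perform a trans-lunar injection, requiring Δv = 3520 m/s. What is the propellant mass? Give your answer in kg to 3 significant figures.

m₀/m_f = exp(Δv / v_e) = exp(3520 / 3650.0) = exp(0.9644) = 2.6232.
m_f = 222,000 / 2.6232 = 84,629.5 kg, so propellant = m₀ − m_f = 222,000 − 84,629.5 = 137,370.5 kg.

propellant mass ≈ 137000 kg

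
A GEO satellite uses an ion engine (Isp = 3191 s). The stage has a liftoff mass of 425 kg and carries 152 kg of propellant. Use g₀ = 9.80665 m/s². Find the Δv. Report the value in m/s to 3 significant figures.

v_e = Isp · g₀ = 3191 × 9.80665 = 31293.0 m/s.
m_f = m₀ − m_prop = 425 − 152 = 273 kg.
From the ideal rocket equation, Δv = v_e · ln(m₀/m_f) = 31293.0 × ln(1.557) = 31293.0 × 0.4426 ≈ 13850.8 m/s.

Δv ≈ 13900 m/s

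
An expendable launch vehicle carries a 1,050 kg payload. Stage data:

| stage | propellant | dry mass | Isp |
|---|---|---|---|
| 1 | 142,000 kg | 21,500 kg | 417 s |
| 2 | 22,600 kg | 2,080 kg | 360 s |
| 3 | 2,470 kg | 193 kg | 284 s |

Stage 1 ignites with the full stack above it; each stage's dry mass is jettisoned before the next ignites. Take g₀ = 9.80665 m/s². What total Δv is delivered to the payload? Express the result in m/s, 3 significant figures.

Δv ≈ 14200 m/s

Ignition mass of stage 1 = 142,000+21,500 + 22,600+2,080 + 2,470+193 + 1,050 = 191,893 kg.
Stage 1: m₀ = 191,893 kg, m_f = 191,893 − 142,000 = 49,893 kg; Δv = 417×9.80665×ln(3.846) = 4089.4×1.3471 ≈ 5509 m/s.
Stage 2: m₀ = 28,393 kg, m_f = 28,393 − 22,600 = 5,793 kg; Δv = 360×9.80665×ln(4.901) = 3530.4×1.5895 ≈ 5612 m/s.
Stage 3: m₀ = 3,713 kg, m_f = 3,713 − 2,470 = 1,243 kg; Δv = 284×9.80665×ln(2.987) = 2785.1×1.0943 ≈ 3048 m/s.
Total Δv = 5509 + 5612 + 3048 = 14169 m/s.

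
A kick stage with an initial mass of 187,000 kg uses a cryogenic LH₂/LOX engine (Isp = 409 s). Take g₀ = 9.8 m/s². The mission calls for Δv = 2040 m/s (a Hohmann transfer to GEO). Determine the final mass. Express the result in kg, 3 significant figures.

final mass ≈ 112000 kg

v_e = Isp · g₀ = 409 × 9.8 = 4008.2 m/s.
Using Δv = v_e ln(m₀/m_f): m₀/m_f = exp(Δv / v_e) = exp(2040 / 4008.2) = exp(0.5090) = 1.6636.
m_f = m₀ / 1.6636 = 187,000 / 1.6636 = 112,407 kg.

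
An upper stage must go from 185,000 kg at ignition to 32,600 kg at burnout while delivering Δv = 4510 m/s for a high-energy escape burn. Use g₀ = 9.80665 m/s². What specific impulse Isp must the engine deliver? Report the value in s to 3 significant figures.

ln(m₀/m_f) = ln(185000/32600) = ln(5.675) = 1.7360.
By the Tsiolkovsky rocket equation, v_e = Δv / ln(m₀/m_f) = 4510 / 1.7360 = 2597.9 m/s.
Isp = v_e / g₀ = 2597.9 / 9.80665 = 264.9 s.

Isp ≈ 265 s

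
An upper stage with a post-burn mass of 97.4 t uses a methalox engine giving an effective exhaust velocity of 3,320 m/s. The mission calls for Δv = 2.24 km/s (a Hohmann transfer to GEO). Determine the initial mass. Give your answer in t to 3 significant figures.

initial mass ≈ 191 t

From the ideal rocket equation, m₀/m_f = exp(Δv / v_e) = exp(2240 / 3320.0) = exp(0.6747) = 1.9634.
m₀ = m_f × 1.9634 = 97.4 × 1.9634 = 191.235 t.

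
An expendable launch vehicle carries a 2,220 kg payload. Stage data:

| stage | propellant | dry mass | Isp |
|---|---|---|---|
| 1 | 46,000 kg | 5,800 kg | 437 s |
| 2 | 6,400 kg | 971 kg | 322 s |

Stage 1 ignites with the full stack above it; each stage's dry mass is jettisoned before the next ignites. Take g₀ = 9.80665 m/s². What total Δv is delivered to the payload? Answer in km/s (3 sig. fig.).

Ignition mass of stage 1 = 46,000+5,800 + 6,400+971 + 2,220 = 61,391 kg.
Stage 1: m₀ = 61,391 kg, m_f = 61,391 − 46,000 = 15,391 kg; Δv = 437×9.80665×ln(3.989) = 4285.5×1.3835 ≈ 5929 m/s.
Stage 2: m₀ = 9,591 kg, m_f = 9,591 − 6,400 = 3,191 kg; Δv = 322×9.80665×ln(3.006) = 3157.7×1.1005 ≈ 3475 m/s.
Total Δv = 5929 + 3475 = 9404 m/s.

Δv ≈ 9.40 km/s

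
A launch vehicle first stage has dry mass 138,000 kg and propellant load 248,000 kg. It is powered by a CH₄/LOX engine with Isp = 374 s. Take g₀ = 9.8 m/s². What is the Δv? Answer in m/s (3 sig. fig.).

v_e = Isp · g₀ = 374 × 9.8 = 3665.2 m/s.
m₀ = m_dry + m_prop = 138,000 + 248,000 = 386,000 kg.
Δv = v_e · ln(m₀/m_f) = 3665.2 × ln(2.797) = 3665.2 × 1.0286 ≈ 3770.0 m/s.

Δv ≈ 3770 m/s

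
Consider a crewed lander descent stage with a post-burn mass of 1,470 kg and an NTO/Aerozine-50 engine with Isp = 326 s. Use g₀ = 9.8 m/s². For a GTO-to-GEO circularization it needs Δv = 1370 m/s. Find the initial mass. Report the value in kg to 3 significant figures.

v_e = Isp · g₀ = 326 × 9.8 = 3194.8 m/s.
Rocket equation: m₀/m_f = exp(Δv / v_e) = exp(1370 / 3194.8) = exp(0.4288) = 1.5354.
m₀ = m_f × 1.5354 = 1,470 × 1.5354 = 2,257.04 kg.

initial mass ≈ 2260 kg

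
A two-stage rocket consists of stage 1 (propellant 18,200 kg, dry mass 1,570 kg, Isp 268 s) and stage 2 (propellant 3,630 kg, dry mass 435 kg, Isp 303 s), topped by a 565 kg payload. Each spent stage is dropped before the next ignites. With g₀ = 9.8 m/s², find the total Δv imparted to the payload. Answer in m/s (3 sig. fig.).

Ignition mass of stage 1 = 18,200+1,570 + 3,630+435 + 565 = 24,400 kg.
Stage 1: m₀ = 24,400 kg, m_f = 24,400 − 18,200 = 6,200 kg; Δv = 268×9.8×ln(3.935) = 2626.4×1.3700 ≈ 3598 m/s.
Stage 2: m₀ = 4,630 kg, m_f = 4,630 − 3,630 = 1,000 kg; Δv = 303×9.8×ln(4.63) = 2969.4×1.5326 ≈ 4551 m/s.
Total Δv = 3598 + 4551 = 8149 m/s.

Δv ≈ 8150 m/s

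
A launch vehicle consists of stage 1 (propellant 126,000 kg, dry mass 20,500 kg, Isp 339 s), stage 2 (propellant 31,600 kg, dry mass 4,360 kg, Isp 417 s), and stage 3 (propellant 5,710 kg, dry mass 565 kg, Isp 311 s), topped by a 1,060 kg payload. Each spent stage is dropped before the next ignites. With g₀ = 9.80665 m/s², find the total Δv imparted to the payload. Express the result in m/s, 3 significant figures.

Ignition mass of stage 1 = 126,000+20,500 + 31,600+4,360 + 5,710+565 + 1,060 = 189,795 kg.
Stage 1: m₀ = 189,795 kg, m_f = 189,795 − 126,000 = 63,795 kg; Δv = 339×9.80665×ln(2.975) = 3324.5×1.0903 ≈ 3625 m/s.
Stage 2: m₀ = 43,295 kg, m_f = 43,295 − 31,600 = 11,695 kg; Δv = 417×9.80665×ln(3.702) = 4089.4×1.3089 ≈ 5352 m/s.
Stage 3: m₀ = 7,335 kg, m_f = 7,335 − 5,710 = 1,625 kg; Δv = 311×9.80665×ln(4.514) = 3049.9×1.5071 ≈ 4597 m/s.
Total Δv = 3625 + 5352 + 4597 = 13574 m/s.

Δv ≈ 13600 m/s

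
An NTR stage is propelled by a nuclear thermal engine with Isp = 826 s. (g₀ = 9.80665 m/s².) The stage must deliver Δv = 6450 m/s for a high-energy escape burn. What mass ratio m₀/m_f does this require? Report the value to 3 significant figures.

mass ratio ≈ 2.22

v_e = Isp · g₀ = 826 × 9.80665 = 8100.3 m/s.
Using Δv = v_e ln(m₀/m_f): m₀/m_f = exp(Δv / v_e) = exp(6450 / 8100.3) = exp(0.7963) = 2.2172.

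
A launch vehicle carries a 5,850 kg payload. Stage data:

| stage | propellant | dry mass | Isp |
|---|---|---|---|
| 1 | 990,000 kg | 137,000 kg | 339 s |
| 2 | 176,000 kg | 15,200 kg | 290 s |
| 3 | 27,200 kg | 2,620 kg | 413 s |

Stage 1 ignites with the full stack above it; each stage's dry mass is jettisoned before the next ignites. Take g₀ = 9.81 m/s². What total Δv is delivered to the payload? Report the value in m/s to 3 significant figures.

Ignition mass of stage 1 = 990,000+137,000 + 176,000+15,200 + 27,200+2,620 + 5,850 = 1,353,870 kg.
Stage 1: m₀ = 1,353,870 kg, m_f = 1,353,870 − 990,000 = 363,870 kg; Δv = 339×9.81×ln(3.721) = 3325.6×1.3139 ≈ 4370 m/s.
Stage 2: m₀ = 226,870 kg, m_f = 226,870 − 176,000 = 50,870 kg; Δv = 290×9.81×ln(4.46) = 2844.9×1.4951 ≈ 4253 m/s.
Stage 3: m₀ = 35,670 kg, m_f = 35,670 − 27,200 = 8,470 kg; Δv = 413×9.81×ln(4.211) = 4051.5×1.4378 ≈ 5825 m/s.
Total Δv = 4370 + 4253 + 5825 = 14448 m/s.

Δv ≈ 14400 m/s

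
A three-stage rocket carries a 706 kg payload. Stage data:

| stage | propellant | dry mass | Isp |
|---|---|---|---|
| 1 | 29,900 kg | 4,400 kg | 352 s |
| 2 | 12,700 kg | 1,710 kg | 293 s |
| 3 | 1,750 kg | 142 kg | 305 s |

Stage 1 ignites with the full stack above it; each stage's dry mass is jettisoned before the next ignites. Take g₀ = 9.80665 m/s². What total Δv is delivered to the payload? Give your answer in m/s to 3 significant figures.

Ignition mass of stage 1 = 29,900+4,400 + 12,700+1,710 + 1,750+142 + 706 = 51,308 kg.
Stage 1: m₀ = 51,308 kg, m_f = 51,308 − 29,900 = 21,408 kg; Δv = 352×9.80665×ln(2.397) = 3451.9×0.8741 ≈ 3017 m/s.
Stage 2: m₀ = 17,008 kg, m_f = 17,008 − 12,700 = 4,308 kg; Δv = 293×9.80665×ln(3.948) = 2873.3×1.3732 ≈ 3946 m/s.
Stage 3: m₀ = 2,598 kg, m_f = 2,598 − 1,750 = 848 kg; Δv = 305×9.80665×ln(3.064) = 2991.0×1.1196 ≈ 3349 m/s.
Total Δv = 3017 + 3946 + 3349 = 10312 m/s.

Δv ≈ 10300 m/s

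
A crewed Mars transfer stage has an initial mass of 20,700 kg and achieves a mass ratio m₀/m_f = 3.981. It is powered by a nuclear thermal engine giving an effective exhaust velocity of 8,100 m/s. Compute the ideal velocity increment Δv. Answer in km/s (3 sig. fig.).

Δv = v_e · ln(3.981) = 8100.0 × 1.3815 ≈ 11190.4 m/s.

Δv ≈ 11.2 km/s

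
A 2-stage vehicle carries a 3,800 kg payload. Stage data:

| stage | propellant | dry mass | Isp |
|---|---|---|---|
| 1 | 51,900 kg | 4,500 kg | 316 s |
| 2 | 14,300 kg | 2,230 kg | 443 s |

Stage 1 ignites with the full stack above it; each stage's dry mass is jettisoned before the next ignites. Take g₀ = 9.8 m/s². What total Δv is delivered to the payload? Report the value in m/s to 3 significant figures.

Ignition mass of stage 1 = 51,900+4,500 + 14,300+2,230 + 3,800 = 76,730 kg.
Stage 1: m₀ = 76,730 kg, m_f = 76,730 − 51,900 = 24,830 kg; Δv = 316×9.8×ln(3.09) = 3096.8×1.1282 ≈ 3494 m/s.
Stage 2: m₀ = 20,330 kg, m_f = 20,330 − 14,300 = 6,030 kg; Δv = 443×9.8×ln(3.371) = 4341.4×1.2154 ≈ 5276 m/s.
Total Δv = 3494 + 5276 = 8770 m/s.

Δv ≈ 8770 m/s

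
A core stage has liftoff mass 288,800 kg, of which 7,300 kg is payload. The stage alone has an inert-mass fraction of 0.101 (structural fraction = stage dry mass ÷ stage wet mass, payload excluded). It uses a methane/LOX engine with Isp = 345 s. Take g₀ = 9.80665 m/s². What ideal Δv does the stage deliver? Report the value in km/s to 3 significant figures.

Stage wet mass = m₀ − payload = 288,800 − 7,300 = 281,500 kg.
Stage dry mass = ε × stage wet mass = 0.101 × 281,500 = 28,431.5 kg.
Burnout mass m_f = stage dry + payload = 28,431.5 + 7,300 = 35,731.5 kg.
v_e = Isp · g₀ = 345 × 9.80665 = 3383.3 m/s.
Δv = v_e · ln(288,800/35,731.5) = 3383.3 × ln(8.083) = 3383.3 × 2.0897 ≈ 7070 m/s.

Δv ≈ 7.07 km/s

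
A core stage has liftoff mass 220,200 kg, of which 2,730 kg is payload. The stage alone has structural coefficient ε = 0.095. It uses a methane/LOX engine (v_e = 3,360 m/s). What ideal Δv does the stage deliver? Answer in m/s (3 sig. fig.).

Δv ≈ 7530 m/s

Stage wet mass = m₀ − payload = 220,200 − 2,730 = 217,470 kg.
Stage dry mass = ε × stage wet mass = 0.095 × 217,470 = 20,659.7 kg.
Burnout mass m_f = stage dry + payload = 20,659.7 + 2,730 = 23,389.7 kg.
Rocket equation: Δv = v_e · ln(220,200/23,389.7) = 3360.0 × ln(9.414) = 3360.0 × 2.2422 ≈ 7534 m/s.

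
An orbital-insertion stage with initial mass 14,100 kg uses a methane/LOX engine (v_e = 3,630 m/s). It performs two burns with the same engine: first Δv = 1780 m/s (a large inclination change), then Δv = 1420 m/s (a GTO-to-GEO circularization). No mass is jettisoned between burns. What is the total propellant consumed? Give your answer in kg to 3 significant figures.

After the first burn: m = 14100 × exp(−1780/3630.0) = 14100 × 0.61241 = 8,634.98 kg.
After the second burn: m = 8,634.98 × exp(−1420/3630.0) = 8,634.98 × 0.67626 = 5,839.49 kg.
Total propellant = m₀ − m_final = 14100 − 5,839.49 = 8,260.51 kg.

total propellant consumed ≈ 8260 kg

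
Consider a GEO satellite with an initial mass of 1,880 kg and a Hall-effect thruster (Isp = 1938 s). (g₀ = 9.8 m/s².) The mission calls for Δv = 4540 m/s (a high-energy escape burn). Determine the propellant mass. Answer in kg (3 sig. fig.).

propellant mass ≈ 400 kg

v_e = Isp · g₀ = 1938 × 9.8 = 18992.4 m/s.
By the Tsiolkovsky rocket equation, m₀/m_f = exp(Δv / v_e) = exp(4540 / 18992.4) = exp(0.2390) = 1.2700.
m_f = 1,880 / 1.2700 = 1,480.31 kg, so propellant = m₀ − m_f = 1,880 − 1,480.31 = 399.69 kg.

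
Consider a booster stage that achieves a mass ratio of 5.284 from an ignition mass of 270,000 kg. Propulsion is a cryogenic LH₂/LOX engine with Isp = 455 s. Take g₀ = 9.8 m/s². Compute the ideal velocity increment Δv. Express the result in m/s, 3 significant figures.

v_e = Isp · g₀ = 455 × 9.8 = 4459.0 m/s.
Rocket equation: Δv = v_e · ln(5.284) = 4459.0 × 1.6647 ≈ 7422.8 m/s.

Δv ≈ 7420 m/s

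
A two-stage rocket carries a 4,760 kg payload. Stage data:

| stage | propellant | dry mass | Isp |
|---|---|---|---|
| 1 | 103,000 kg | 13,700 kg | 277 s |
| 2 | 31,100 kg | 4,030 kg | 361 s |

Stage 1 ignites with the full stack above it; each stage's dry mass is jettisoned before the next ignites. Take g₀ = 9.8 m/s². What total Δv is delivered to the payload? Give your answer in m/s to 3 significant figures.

Ignition mass of stage 1 = 103,000+13,700 + 31,100+4,030 + 4,760 = 156,590 kg.
Stage 1: m₀ = 156,590 kg, m_f = 156,590 − 103,000 = 53,590 kg; Δv = 277×9.8×ln(2.922) = 2714.6×1.0723 ≈ 2911 m/s.
Stage 2: m₀ = 39,890 kg, m_f = 39,890 − 31,100 = 8,790 kg; Δv = 361×9.8×ln(4.538) = 3537.8×1.5125 ≈ 5351 m/s.
Total Δv = 2911 + 5351 = 8262 m/s.

Δv ≈ 8260 m/s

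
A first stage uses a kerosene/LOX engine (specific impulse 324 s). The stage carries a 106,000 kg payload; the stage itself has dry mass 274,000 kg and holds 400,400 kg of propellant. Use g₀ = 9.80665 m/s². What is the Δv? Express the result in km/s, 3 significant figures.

v_e = Isp · g₀ = 324 × 9.80665 = 3177.4 m/s.
m₀ = payload + dry + propellant = 106,000 + 274,000 + 400,400 = 780,400 kg.
m_f = payload + dry = 106,000 + 274,000 = 380,000 kg.
Rocket equation: Δv = v_e · ln(m₀/m_f) = 3177.4 × ln(2.054) = 3177.4 × 0.7196 ≈ 2286.5 m/s.

Δv ≈ 2.29 km/s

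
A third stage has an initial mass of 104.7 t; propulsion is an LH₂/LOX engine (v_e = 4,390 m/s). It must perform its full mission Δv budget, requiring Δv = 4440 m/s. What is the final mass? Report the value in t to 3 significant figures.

final mass ≈ 38.1 t

Rocket equation: m₀/m_f = exp(Δv / v_e) = exp(4440 / 4390.0) = exp(1.0114) = 2.7494.
m_f = m₀ / 2.7494 = 104.7 / 2.7494 = 38.081 t.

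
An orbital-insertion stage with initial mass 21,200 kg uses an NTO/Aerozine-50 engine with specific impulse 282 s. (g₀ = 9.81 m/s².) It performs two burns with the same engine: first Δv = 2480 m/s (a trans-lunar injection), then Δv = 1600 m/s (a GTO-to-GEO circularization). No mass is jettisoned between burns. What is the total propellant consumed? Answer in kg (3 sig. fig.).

total propellant consumed ≈ 16300 kg

v_e = Isp · g₀ = 282 × 9.81 = 2766.4 m/s.
After the first burn: m = 21200 × exp(−2480/2766.4) = 21200 × 0.40801 = 8,649.81 kg.
After the second burn: m = 8,649.81 × exp(−1600/2766.4) = 8,649.81 × 0.56081 = 4,850.9 kg.
Total propellant = m₀ − m_final = 21200 − 4,850.9 = 16,349.1 kg.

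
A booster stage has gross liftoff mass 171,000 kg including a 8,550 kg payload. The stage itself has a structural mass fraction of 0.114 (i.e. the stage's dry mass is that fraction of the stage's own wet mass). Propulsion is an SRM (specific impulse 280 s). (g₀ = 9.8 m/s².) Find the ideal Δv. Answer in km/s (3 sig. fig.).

Stage wet mass = m₀ − payload = 171,000 − 8,550 = 162,450 kg.
Stage dry mass = ε × stage wet mass = 0.114 × 162,450 = 18,519.3 kg.
Burnout mass m_f = stage dry + payload = 18,519.3 + 8,550 = 27,069.3 kg.
v_e = Isp · g₀ = 280 × 9.8 = 2744.0 m/s.
Δv = v_e · ln(171,000/27,069.3) = 2744.0 × ln(6.317) = 2744.0 × 1.8433 ≈ 5058 m/s.

Δv ≈ 5.06 km/s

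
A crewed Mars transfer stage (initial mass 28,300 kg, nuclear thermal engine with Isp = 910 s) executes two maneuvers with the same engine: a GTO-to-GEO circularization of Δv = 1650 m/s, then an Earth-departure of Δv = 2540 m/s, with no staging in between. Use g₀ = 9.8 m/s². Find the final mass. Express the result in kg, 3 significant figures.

final mass ≈ 17700 kg

v_e = Isp · g₀ = 910 × 9.8 = 8918.0 m/s.
After the first burn: m = 28300 × exp(−1650/8918.0) = 28300 × 0.83109 = 23,519.8 kg.
After the second burn: m = 23,519.8 × exp(−2540/8918.0) = 23,519.8 × 0.75215 = 17,690.4 kg.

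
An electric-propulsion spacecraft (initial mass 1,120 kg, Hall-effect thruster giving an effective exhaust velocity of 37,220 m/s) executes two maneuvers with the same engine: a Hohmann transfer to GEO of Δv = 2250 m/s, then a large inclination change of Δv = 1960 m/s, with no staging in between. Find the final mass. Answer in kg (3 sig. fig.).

After the first burn: m = 1120 × exp(−2250/37220.0) = 1120 × 0.94134 = 1,054.3 kg.
After the second burn: m = 1,054.3 × exp(−1960/37220.0) = 1,054.3 × 0.94870 = 1,000.21 kg.

final mass ≈ 1000 kg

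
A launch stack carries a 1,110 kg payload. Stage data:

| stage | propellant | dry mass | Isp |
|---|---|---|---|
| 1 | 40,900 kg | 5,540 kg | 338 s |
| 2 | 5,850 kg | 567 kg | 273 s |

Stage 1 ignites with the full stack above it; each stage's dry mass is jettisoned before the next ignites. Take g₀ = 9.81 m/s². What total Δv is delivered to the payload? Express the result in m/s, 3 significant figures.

Ignition mass of stage 1 = 40,900+5,540 + 5,850+567 + 1,110 = 53,967 kg.
Stage 1: m₀ = 53,967 kg, m_f = 53,967 − 40,900 = 13,067 kg; Δv = 338×9.81×ln(4.13) = 3315.8×1.4183 ≈ 4703 m/s.
Stage 2: m₀ = 7,527 kg, m_f = 7,527 − 5,850 = 1,677 kg; Δv = 273×9.81×ln(4.488) = 2678.1×1.5015 ≈ 4021 m/s.
Total Δv = 4703 + 4021 = 8724 m/s.

Δv ≈ 8720 m/s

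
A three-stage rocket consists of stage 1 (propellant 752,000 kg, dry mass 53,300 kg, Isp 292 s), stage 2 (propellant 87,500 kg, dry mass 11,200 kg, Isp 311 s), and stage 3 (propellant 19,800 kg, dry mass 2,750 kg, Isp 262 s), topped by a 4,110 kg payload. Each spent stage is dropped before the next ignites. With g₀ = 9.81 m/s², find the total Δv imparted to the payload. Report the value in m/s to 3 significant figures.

Ignition mass of stage 1 = 752,000+53,300 + 87,500+11,200 + 19,800+2,750 + 4,110 = 930,660 kg.
Stage 1: m₀ = 930,660 kg, m_f = 930,660 − 752,000 = 178,660 kg; Δv = 292×9.81×ln(5.209) = 2864.5×1.6504 ≈ 4728 m/s.
Stage 2: m₀ = 125,360 kg, m_f = 125,360 − 87,500 = 37,860 kg; Δv = 311×9.81×ln(3.311) = 3050.9×1.1973 ≈ 3653 m/s.
Stage 3: m₀ = 26,660 kg, m_f = 26,660 − 19,800 = 6,860 kg; Δv = 262×9.81×ln(3.886) = 2570.2×1.3575 ≈ 3489 m/s.
Total Δv = 4728 + 3653 + 3489 = 11870 m/s.

Δv ≈ 11900 m/s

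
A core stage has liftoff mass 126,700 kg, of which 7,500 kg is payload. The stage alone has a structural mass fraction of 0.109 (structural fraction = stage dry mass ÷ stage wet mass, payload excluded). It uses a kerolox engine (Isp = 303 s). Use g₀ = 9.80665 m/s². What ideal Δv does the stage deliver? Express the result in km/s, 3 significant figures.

Stage wet mass = m₀ − payload = 126,700 − 7,500 = 119,200 kg.
Stage dry mass = ε × stage wet mass = 0.109 × 119,200 = 12,992.8 kg.
Burnout mass m_f = stage dry + payload = 12,992.8 + 7,500 = 20,492.8 kg.
v_e = Isp · g₀ = 303 × 9.80665 = 2971.4 m/s.
Δv = v_e · ln(126,700/20,492.8) = 2971.4 × ln(6.183) = 2971.4 × 1.8217 ≈ 5413 m/s.

Δv ≈ 5.41 km/s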